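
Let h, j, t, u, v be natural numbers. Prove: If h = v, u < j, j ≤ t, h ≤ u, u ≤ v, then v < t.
From h = v and h ≤ u, v ≤ u. Since u ≤ v, u = v. Since u < j, v < j. From j ≤ t, v < t.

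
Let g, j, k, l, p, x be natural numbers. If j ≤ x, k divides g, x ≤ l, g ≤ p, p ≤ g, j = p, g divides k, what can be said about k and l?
k ≤ l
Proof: p ≤ g and g ≤ p, so p = g. Since j = p, j = g. g divides k and k divides g, thus g = k. Since j = g, j = k. Since j ≤ x and x ≤ l, j ≤ l. Since j = k, k ≤ l.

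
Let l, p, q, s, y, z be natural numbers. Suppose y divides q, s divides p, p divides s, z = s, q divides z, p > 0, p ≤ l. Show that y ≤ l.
s divides p and p divides s, so s = p. Because z = s and q divides z, q divides s. Since s = p, q divides p. y divides q, so y divides p. p > 0, so y ≤ p. p ≤ l, so y ≤ l.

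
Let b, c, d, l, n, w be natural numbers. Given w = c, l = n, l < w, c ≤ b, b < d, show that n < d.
l = n and l < w, therefore n < w. w = c, so n < c. Because c ≤ b and b < d, c < d. From n < c, n < d.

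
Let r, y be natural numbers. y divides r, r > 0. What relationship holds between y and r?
y ≤ r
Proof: y divides r and r > 0. By divisors are at most what they divide, y ≤ r.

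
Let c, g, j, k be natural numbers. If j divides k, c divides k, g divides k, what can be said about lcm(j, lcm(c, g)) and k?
lcm(j, lcm(c, g)) divides k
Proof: c divides k and g divides k, therefore lcm(c, g) divides k. Since j divides k, lcm(j, lcm(c, g)) divides k.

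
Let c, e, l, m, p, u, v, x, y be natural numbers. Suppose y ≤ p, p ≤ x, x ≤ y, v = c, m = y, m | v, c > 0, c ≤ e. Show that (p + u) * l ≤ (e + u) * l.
Since p ≤ x and x ≤ y, p ≤ y. y ≤ p, so y = p. m = y and m | v, so y | v. v = c, so y | c. c > 0, so y ≤ c. y = p, so p ≤ c. Since c ≤ e, p ≤ e. Then p + u ≤ e + u. Then (p + u) * l ≤ (e + u) * l.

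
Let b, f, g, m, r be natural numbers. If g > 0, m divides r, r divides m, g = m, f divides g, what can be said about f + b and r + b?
f + b ≤ r + b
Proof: m divides r and r divides m, thus m = r. g = m, so g = r. Since f divides g and g > 0, f ≤ g. g = r, so f ≤ r. Then f + b ≤ r + b.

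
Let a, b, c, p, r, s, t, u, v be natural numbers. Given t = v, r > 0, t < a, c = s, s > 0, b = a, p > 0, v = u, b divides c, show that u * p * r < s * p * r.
Since t = v and v = u, t = u. b = a and b divides c, therefore a divides c. c = s, so a divides s. Since s > 0, a ≤ s. Since t < a, t < s. Since t = u, u < s. Because p > 0, by multiplying by a positive, u * p < s * p. Combined with r > 0, by multiplying by a positive, u * p * r < s * p * r.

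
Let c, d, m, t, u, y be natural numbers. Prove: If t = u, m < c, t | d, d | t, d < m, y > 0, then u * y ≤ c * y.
From d | t and t | d, d = t. t = u, so d = u. d < m and m < c, therefore d < c. Since d = u, u < c. y > 0, so u * y < c * y. Then u * y ≤ c * y.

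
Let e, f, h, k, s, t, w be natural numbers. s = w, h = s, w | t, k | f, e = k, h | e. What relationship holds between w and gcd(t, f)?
w | gcd(t, f)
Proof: h = s and h | e, therefore s | e. e = k, so s | k. k | f, so s | f. Since s = w, w | f. w | t, so w | gcd(t, f).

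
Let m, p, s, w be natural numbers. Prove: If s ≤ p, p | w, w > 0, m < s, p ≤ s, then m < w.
Because p ≤ s and s ≤ p, p = s. p | w, so s | w. Since w > 0, s ≤ w. m < s, so m < w.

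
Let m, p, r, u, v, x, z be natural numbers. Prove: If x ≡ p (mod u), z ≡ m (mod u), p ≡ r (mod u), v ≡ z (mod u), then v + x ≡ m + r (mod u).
Because v ≡ z (mod u) and z ≡ m (mod u), v ≡ m (mod u). x ≡ p (mod u) and p ≡ r (mod u), therefore x ≡ r (mod u). Since v ≡ m (mod u), v + x ≡ m + r (mod u).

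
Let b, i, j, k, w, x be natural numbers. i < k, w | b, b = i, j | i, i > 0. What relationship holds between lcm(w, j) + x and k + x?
lcm(w, j) + x < k + x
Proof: b = i and w | b, hence w | i. Since j | i, lcm(w, j) | i. i > 0, so lcm(w, j) ≤ i. i < k, so lcm(w, j) < k. Then lcm(w, j) + x < k + x.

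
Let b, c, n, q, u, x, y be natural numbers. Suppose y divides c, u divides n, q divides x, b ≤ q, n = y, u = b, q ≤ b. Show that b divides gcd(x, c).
q ≤ b and b ≤ q, thus q = b. Since q divides x, b divides x. From n = y and u divides n, u divides y. u = b, so b divides y. Since y divides c, b divides c. From b divides x, b divides gcd(x, c).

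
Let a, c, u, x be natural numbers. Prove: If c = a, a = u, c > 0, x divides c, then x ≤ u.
x divides c and c > 0, thus x ≤ c. Since c = a, x ≤ a. Since a = u, x ≤ u.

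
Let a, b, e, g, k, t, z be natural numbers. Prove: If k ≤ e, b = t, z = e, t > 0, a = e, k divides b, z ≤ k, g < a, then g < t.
From a = e and g < a, g < e. z = e and z ≤ k, hence e ≤ k. k ≤ e, so k = e. b = t and k divides b, thus k divides t. k = e, so e divides t. Since t > 0, e ≤ t. Since g < e, g < t.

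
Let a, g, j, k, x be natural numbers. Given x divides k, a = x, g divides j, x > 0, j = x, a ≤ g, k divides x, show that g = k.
From j = x and g divides j, g divides x. Because x > 0, g ≤ x. Since a = x and a ≤ g, x ≤ g. Since g ≤ x, g = x. From x divides k and k divides x, x = k. From g = x, g = k.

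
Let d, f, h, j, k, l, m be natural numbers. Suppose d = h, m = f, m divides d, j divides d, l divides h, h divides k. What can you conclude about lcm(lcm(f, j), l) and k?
lcm(lcm(f, j), l) divides k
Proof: From m = f and m divides d, f divides d. Since j divides d, lcm(f, j) divides d. d = h, so lcm(f, j) divides h. l divides h, so lcm(lcm(f, j), l) divides h. Since h divides k, lcm(lcm(f, j), l) divides k.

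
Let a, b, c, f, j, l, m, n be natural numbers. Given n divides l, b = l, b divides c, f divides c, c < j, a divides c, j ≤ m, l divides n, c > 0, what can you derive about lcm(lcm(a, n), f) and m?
lcm(lcm(a, n), f) < m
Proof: l divides n and n divides l, thus l = n. Since b = l, b = n. Since b divides c, n divides c. Since a divides c, lcm(a, n) divides c. f divides c, so lcm(lcm(a, n), f) divides c. Since c > 0, lcm(lcm(a, n), f) ≤ c. From c < j and j ≤ m, c < m. Since lcm(lcm(a, n), f) ≤ c, lcm(lcm(a, n), f) < m.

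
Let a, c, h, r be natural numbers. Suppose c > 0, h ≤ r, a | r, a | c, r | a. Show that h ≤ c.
r | a and a | r, therefore r = a. h ≤ r, so h ≤ a. From a | c and c > 0, a ≤ c. h ≤ a, so h ≤ c.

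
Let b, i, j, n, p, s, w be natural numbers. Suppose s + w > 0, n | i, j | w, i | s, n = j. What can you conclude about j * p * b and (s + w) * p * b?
j * p * b ≤ (s + w) * p * b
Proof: n = j and n | i, so j | i. i | s, so j | s. Since j | w, j | s + w. Since s + w > 0, j ≤ s + w. Then j * p ≤ (s + w) * p. Then j * p * b ≤ (s + w) * p * b.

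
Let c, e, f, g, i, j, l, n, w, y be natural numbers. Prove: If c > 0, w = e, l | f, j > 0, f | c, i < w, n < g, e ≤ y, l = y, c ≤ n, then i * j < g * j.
Since w = e and i < w, i < e. Because e ≤ y, i < y. Because l | f and f | c, l | c. From l = y, y | c. Since c > 0, y ≤ c. Since c ≤ n, y ≤ n. n < g, so y < g. i < y, so i < g. j > 0, so i * j < g * j.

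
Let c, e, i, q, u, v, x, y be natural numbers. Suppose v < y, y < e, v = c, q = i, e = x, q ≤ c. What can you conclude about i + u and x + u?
i + u < x + u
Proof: q = i and q ≤ c, thus i ≤ c. Because v = c and v < y, c < y. Because e = x and y < e, y < x. Since c < y, c < x. i ≤ c, so i < x. Then i + u < x + u.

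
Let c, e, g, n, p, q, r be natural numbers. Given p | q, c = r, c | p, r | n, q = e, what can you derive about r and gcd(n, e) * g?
r | gcd(n, e) * g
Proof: From c = r and c | p, r | p. Since q = e and p | q, p | e. Since r | p, r | e. Since r | n, r | gcd(n, e). Then r | gcd(n, e) * g.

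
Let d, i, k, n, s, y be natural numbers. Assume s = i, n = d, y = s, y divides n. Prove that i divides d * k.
Because y = s and s = i, y = i. n = d and y divides n, so y divides d. y = i, so i divides d. Then i divides d * k.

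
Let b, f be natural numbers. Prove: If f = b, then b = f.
f = b. By symmetry, b = f.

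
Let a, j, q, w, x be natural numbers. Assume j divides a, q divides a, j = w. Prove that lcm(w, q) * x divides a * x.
j = w and j divides a, hence w divides a. Since q divides a, lcm(w, q) divides a. Then lcm(w, q) * x divides a * x.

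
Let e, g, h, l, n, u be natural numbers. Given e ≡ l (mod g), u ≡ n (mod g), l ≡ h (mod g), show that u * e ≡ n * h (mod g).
e ≡ l (mod g) and l ≡ h (mod g), thus e ≡ h (mod g). u ≡ n (mod g), so u * e ≡ n * h (mod g).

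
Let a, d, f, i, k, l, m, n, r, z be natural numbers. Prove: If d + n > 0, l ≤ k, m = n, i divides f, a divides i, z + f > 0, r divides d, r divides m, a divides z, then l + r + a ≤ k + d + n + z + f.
From m = n and r divides m, r divides n. Since r divides d, r divides d + n. Because d + n > 0, r ≤ d + n. l ≤ k, so l + r ≤ k + d + n. From a divides i and i divides f, a divides f. a divides z, so a divides z + f. Because z + f > 0, a ≤ z + f. Because l + r ≤ k + d + n, l + r + a ≤ k + d + n + z + f.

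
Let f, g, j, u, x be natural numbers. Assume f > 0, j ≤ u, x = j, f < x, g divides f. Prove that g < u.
g divides f and f > 0, thus g ≤ f. Because f < x, g < x. From x = j, g < j. j ≤ u, so g < u.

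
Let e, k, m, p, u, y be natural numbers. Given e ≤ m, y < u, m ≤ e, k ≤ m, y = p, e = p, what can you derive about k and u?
k < u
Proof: m ≤ e and e ≤ m, so m = e. e = p, so m = p. Since k ≤ m, k ≤ p. y = p and y < u, thus p < u. k ≤ p, so k < u.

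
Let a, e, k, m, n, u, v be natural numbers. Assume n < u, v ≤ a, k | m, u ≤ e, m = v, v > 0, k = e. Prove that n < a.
Because n < u and u ≤ e, n < e. k = e and k | m, so e | m. m = v, so e | v. Because v > 0, e ≤ v. Since v ≤ a, e ≤ a. n < e, so n < a.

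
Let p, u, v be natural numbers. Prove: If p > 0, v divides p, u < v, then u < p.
v divides p and p > 0, thus v ≤ p. u < v, so u < p.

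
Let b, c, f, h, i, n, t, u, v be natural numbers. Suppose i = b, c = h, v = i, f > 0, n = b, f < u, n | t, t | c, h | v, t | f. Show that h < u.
c = h and t | c, so t | h. Because v = i and i = b, v = b. Because h | v, h | b. Since n = b and n | t, b | t. Since h | b, h | t. t | h, so t = h. Because t | f and f > 0, t ≤ f. f < u, so t < u. t = h, so h < u.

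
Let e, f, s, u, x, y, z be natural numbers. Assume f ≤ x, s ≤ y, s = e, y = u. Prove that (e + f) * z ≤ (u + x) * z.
s = e and s ≤ y, therefore e ≤ y. Since y = u, e ≤ u. Since f ≤ x, e + f ≤ u + x. Then (e + f) * z ≤ (u + x) * z.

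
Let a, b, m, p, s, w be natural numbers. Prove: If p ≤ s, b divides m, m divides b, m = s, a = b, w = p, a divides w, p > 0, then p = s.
Since b divides m and m divides b, b = m. Because m = s, b = s. Because w = p and a divides w, a divides p. a = b, so b divides p. p > 0, so b ≤ p. b = s, so s ≤ p. p ≤ s, so p = s.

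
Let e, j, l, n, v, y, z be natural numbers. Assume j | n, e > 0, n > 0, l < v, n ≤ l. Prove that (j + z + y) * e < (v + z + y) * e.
From j | n and n > 0, j ≤ n. Since n ≤ l, j ≤ l. l < v, so j < v. Then j + z < v + z. Then j + z + y < v + z + y. Since e > 0, (j + z + y) * e < (v + z + y) * e.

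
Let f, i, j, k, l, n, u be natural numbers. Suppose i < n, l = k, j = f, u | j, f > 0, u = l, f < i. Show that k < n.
Since j = f and u | j, u | f. Since u = l, l | f. Because l = k, k | f. f > 0, so k ≤ f. f < i and i < n, thus f < n. k ≤ f, so k < n.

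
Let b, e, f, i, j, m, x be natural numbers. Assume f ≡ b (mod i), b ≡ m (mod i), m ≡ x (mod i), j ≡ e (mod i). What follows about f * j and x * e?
f * j ≡ x * e (mod i)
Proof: From f ≡ b (mod i) and b ≡ m (mod i), f ≡ m (mod i). Because m ≡ x (mod i), f ≡ x (mod i). j ≡ e (mod i), so f * j ≡ x * e (mod i).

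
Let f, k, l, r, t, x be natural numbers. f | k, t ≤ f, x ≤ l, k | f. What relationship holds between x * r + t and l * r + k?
x * r + t ≤ l * r + k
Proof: From x ≤ l, x * r ≤ l * r. f | k and k | f, thus f = k. t ≤ f, so t ≤ k. x * r ≤ l * r, so x * r + t ≤ l * r + k.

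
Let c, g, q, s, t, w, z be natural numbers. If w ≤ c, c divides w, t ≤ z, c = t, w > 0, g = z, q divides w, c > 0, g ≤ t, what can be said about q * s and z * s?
q * s ≤ z * s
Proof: g = z and g ≤ t, therefore z ≤ t. Because t ≤ z, t = z. c = t, so c = z. c divides w and w > 0, therefore c ≤ w. From w ≤ c, w = c. Since q divides w, q divides c. Since c > 0, q ≤ c. Since c = z, q ≤ z. By multiplying by a non-negative, q * s ≤ z * s.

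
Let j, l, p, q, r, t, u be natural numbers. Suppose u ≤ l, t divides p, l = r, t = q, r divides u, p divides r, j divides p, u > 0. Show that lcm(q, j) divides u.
Since t = q and t divides p, q divides p. j divides p, so lcm(q, j) divides p. From r divides u and u > 0, r ≤ u. l = r and u ≤ l, so u ≤ r. Since r ≤ u, r = u. Since p divides r, p divides u. lcm(q, j) divides p, so lcm(q, j) divides u.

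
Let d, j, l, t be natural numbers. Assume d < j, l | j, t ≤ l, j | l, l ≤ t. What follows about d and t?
d < t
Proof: j | l and l | j, hence j = l. From l ≤ t and t ≤ l, l = t. Since j = l, j = t. Since d < j, d < t.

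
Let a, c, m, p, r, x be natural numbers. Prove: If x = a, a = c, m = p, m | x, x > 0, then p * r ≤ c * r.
Because x = a and a = c, x = c. m = p and m | x, therefore p | x. x > 0, so p ≤ x. Since x = c, p ≤ c. Then p * r ≤ c * r.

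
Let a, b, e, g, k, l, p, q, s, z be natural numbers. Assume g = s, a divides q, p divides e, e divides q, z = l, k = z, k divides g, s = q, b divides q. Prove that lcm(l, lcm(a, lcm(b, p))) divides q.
k = z and k divides g, so z divides g. Since g = s, z divides s. Since s = q, z divides q. Since z = l, l divides q. p divides e and e divides q, hence p divides q. Since b divides q, lcm(b, p) divides q. Since a divides q, lcm(a, lcm(b, p)) divides q. Since l divides q, lcm(l, lcm(a, lcm(b, p))) divides q.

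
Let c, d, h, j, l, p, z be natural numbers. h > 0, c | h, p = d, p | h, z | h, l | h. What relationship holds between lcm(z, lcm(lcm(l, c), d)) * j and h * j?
lcm(z, lcm(lcm(l, c), d)) * j ≤ h * j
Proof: l | h and c | h, thus lcm(l, c) | h. p = d and p | h, so d | h. lcm(l, c) | h, so lcm(lcm(l, c), d) | h. z | h, so lcm(z, lcm(lcm(l, c), d)) | h. Since h > 0, lcm(z, lcm(lcm(l, c), d)) ≤ h. Then lcm(z, lcm(lcm(l, c), d)) * j ≤ h * j.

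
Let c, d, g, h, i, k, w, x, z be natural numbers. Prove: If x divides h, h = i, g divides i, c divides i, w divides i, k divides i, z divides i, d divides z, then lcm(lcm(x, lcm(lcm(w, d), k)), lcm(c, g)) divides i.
h = i and x divides h, thus x divides i. From d divides z and z divides i, d divides i. w divides i, so lcm(w, d) divides i. k divides i, so lcm(lcm(w, d), k) divides i. Since x divides i, lcm(x, lcm(lcm(w, d), k)) divides i. c divides i and g divides i, hence lcm(c, g) divides i. lcm(x, lcm(lcm(w, d), k)) divides i, so lcm(lcm(x, lcm(lcm(w, d), k)), lcm(c, g)) divides i.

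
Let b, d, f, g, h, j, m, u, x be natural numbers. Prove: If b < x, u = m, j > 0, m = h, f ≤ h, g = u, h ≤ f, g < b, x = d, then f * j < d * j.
g = u and u = m, so g = m. h ≤ f and f ≤ h, hence h = f. Since m = h, m = f. g = m, so g = f. x = d and b < x, so b < d. g < b, so g < d. g = f, so f < d. j > 0, so f * j < d * j.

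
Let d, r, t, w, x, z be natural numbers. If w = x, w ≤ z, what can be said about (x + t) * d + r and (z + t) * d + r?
(x + t) * d + r ≤ (z + t) * d + r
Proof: w = x and w ≤ z, hence x ≤ z. Then x + t ≤ z + t. Then (x + t) * d ≤ (z + t) * d. Then (x + t) * d + r ≤ (z + t) * d + r.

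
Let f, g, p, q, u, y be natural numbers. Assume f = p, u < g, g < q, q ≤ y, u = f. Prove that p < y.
Because u = f and f = p, u = p. From u < g and g < q, u < q. q ≤ y, so u < y. u = p, so p < y.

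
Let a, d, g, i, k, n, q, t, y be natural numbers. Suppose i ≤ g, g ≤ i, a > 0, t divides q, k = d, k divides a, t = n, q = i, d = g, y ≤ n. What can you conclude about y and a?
y ≤ a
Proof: t = n and t divides q, thus n divides q. Since q = i, n divides i. g ≤ i and i ≤ g, so g = i. Since d = g, d = i. k = d and k divides a, thus d divides a. Since d = i, i divides a. Because n divides i, n divides a. Since a > 0, n ≤ a. y ≤ n, so y ≤ a.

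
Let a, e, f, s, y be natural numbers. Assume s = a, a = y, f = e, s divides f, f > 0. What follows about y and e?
y ≤ e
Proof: Because s = a and a = y, s = y. s divides f and f > 0, therefore s ≤ f. Since f = e, s ≤ e. s = y, so y ≤ e.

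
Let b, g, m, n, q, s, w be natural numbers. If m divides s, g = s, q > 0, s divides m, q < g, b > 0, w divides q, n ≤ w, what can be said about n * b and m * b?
n * b < m * b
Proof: Because w divides q and q > 0, w ≤ q. s divides m and m divides s, so s = m. g = s, so g = m. Since q < g, q < m. w ≤ q, so w < m. Since n ≤ w, n < m. Since b > 0, by multiplying by a positive, n * b < m * b.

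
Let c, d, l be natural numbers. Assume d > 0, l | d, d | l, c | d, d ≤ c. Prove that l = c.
l | d and d | l, thus l = d. Since c | d and d > 0, c ≤ d. Since d ≤ c, d = c. From l = d, l = c.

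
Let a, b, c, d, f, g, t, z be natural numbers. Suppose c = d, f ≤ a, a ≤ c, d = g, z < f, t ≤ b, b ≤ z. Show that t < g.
c = d and d = g, therefore c = g. Because t ≤ b and b ≤ z, t ≤ z. From f ≤ a and a ≤ c, f ≤ c. Since z < f, z < c. Since t ≤ z, t < c. Since c = g, t < g.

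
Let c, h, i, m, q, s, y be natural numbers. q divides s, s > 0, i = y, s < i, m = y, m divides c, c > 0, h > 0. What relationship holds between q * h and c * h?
q * h < c * h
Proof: q divides s and s > 0, thus q ≤ s. i = y and s < i, thus s < y. Since q ≤ s, q < y. From m divides c and c > 0, m ≤ c. Since m = y, y ≤ c. Since q < y, q < c. Since h > 0, by multiplying by a positive, q * h < c * h.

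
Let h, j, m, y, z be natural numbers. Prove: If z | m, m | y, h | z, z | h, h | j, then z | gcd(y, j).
z | m and m | y, so z | y. h | z and z | h, so h = z. h | j, so z | j. z | y, so z | gcd(y, j).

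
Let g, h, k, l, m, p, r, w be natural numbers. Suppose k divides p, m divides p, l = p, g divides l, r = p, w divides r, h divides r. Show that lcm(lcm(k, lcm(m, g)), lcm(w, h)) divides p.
l = p and g divides l, hence g divides p. Since m divides p, lcm(m, g) divides p. From k divides p, lcm(k, lcm(m, g)) divides p. w divides r and h divides r, therefore lcm(w, h) divides r. Since r = p, lcm(w, h) divides p. Since lcm(k, lcm(m, g)) divides p, lcm(lcm(k, lcm(m, g)), lcm(w, h)) divides p.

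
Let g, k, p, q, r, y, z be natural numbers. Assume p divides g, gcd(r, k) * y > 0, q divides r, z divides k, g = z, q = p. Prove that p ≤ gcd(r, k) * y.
q = p and q divides r, therefore p divides r. g = z and p divides g, so p divides z. Since z divides k, p divides k. Since p divides r, p divides gcd(r, k). Then p divides gcd(r, k) * y. Since gcd(r, k) * y > 0, p ≤ gcd(r, k) * y.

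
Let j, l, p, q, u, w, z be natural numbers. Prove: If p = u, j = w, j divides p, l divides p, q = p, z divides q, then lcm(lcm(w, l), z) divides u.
Since j = w and j divides p, w divides p. l divides p, so lcm(w, l) divides p. q = p and z divides q, thus z divides p. lcm(w, l) divides p, so lcm(lcm(w, l), z) divides p. From p = u, lcm(lcm(w, l), z) divides u.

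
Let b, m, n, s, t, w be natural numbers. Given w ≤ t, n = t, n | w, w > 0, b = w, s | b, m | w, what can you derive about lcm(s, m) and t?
lcm(s, m) ≤ t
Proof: n = t and n | w, so t | w. Since w > 0, t ≤ w. w ≤ t, so w = t. Since b = w and s | b, s | w. Since m | w, lcm(s, m) | w. Since w > 0, lcm(s, m) ≤ w. Since w = t, lcm(s, m) ≤ t.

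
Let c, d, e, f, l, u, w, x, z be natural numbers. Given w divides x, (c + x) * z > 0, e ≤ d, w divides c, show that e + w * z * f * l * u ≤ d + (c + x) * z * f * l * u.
w divides c and w divides x, therefore w divides c + x. Then w * z divides (c + x) * z. Since (c + x) * z > 0, w * z ≤ (c + x) * z. By multiplying by a non-negative, w * z * f ≤ (c + x) * z * f. By multiplying by a non-negative, w * z * f * l ≤ (c + x) * z * f * l. By multiplying by a non-negative, w * z * f * l * u ≤ (c + x) * z * f * l * u. Since e ≤ d, e + w * z * f * l * u ≤ d + (c + x) * z * f * l * u.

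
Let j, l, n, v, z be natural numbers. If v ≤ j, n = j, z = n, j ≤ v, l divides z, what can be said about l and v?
l divides v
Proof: z = n and n = j, hence z = j. j ≤ v and v ≤ j, hence j = v. z = j, so z = v. Since l divides z, l divides v.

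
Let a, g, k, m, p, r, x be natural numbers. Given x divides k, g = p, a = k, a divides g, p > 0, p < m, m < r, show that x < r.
a = k and a divides g, so k divides g. Since g = p, k divides p. x divides k, so x divides p. Since p > 0, x ≤ p. Since p < m, x < m. Since m < r, x < r.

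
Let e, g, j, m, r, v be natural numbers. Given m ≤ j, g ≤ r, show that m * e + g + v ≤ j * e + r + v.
m ≤ j, therefore m * e ≤ j * e. Since g ≤ r, m * e + g ≤ j * e + r. Then m * e + g + v ≤ j * e + r + v.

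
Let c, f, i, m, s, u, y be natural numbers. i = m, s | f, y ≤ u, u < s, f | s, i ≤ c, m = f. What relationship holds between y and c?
y < c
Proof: f | s and s | f, therefore f = s. Since m = f, m = s. From i = m and i ≤ c, m ≤ c. m = s, so s ≤ c. Since u < s, u < c. y ≤ u, so y < c.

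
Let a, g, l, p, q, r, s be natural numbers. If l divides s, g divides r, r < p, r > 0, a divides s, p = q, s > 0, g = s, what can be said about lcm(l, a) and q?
lcm(l, a) < q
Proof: l divides s and a divides s, therefore lcm(l, a) divides s. Since s > 0, lcm(l, a) ≤ s. g divides r and r > 0, hence g ≤ r. Since r < p, g < p. p = q, so g < q. g = s, so s < q. From lcm(l, a) ≤ s, lcm(l, a) < q.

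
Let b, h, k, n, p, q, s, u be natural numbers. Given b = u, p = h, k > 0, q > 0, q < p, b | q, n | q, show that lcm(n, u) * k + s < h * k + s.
From b = u and b | q, u | q. Since n | q, lcm(n, u) | q. Since q > 0, lcm(n, u) ≤ q. p = h and q < p, so q < h. Since lcm(n, u) ≤ q, lcm(n, u) < h. Because k > 0, lcm(n, u) * k < h * k. Then lcm(n, u) * k + s < h * k + s.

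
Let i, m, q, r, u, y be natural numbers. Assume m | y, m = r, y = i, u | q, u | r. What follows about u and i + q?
u | i + q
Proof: m = r and m | y, hence r | y. Since y = i, r | i. u | r, so u | i. u | q, so u | i + q.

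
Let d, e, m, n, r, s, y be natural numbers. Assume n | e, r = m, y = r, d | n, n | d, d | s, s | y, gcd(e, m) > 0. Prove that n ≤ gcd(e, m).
d | n and n | d, so d = n. d | s and s | y, thus d | y. Since d = n, n | y. y = r, so n | r. r = m, so n | m. n | e, so n | gcd(e, m). gcd(e, m) > 0, so n ≤ gcd(e, m).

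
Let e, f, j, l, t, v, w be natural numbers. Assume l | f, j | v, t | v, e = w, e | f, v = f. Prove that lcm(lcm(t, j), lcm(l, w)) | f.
t | v and j | v, therefore lcm(t, j) | v. Since v = f, lcm(t, j) | f. e = w and e | f, hence w | f. l | f, so lcm(l, w) | f. Since lcm(t, j) | f, lcm(lcm(t, j), lcm(l, w)) | f.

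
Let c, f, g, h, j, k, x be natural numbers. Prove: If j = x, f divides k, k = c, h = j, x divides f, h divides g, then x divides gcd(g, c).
From h = j and h divides g, j divides g. j = x, so x divides g. x divides f and f divides k, therefore x divides k. Since k = c, x divides c. Since x divides g, x divides gcd(g, c).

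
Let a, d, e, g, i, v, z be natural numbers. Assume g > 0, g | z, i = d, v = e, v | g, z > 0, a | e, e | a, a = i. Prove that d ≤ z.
e | a and a | e, therefore e = a. From a = i, e = i. v = e and v | g, hence e | g. e = i, so i | g. Because i = d, d | g. Since g > 0, d ≤ g. g | z and z > 0, thus g ≤ z. d ≤ g, so d ≤ z.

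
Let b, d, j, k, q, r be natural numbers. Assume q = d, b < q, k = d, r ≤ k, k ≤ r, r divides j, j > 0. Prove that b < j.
Since q = d and b < q, b < d. Because r ≤ k and k ≤ r, r = k. r divides j, so k divides j. Since k = d, d divides j. Because j > 0, d ≤ j. b < d, so b < j.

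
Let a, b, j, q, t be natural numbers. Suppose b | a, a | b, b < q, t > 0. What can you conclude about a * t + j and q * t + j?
a * t + j < q * t + j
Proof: Because b | a and a | b, b = a. From b < q, a < q. Since t > 0, a * t < q * t. Then a * t + j < q * t + j.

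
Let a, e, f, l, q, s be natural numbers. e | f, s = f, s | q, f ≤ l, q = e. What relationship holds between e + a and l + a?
e + a ≤ l + a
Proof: s = f and s | q, therefore f | q. Since q = e, f | e. Since e | f, f = e. Since f ≤ l, e ≤ l. Then e + a ≤ l + a.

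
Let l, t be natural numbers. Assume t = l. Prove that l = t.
t = l. By symmetry, l = t.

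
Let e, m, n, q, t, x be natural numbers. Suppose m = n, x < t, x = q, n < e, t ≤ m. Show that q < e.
From x < t and t ≤ m, x < m. Because x = q, q < m. From m = n, q < n. n < e, so q < e.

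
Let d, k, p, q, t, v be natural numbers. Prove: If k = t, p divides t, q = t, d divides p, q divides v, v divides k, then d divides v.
Because q = t and q divides v, t divides v. Since k = t and v divides k, v divides t. Since t divides v, t = v. Because d divides p and p divides t, d divides t. Since t = v, d divides v.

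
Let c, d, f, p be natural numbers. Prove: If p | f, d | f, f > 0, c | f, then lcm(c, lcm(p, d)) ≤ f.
p | f and d | f, hence lcm(p, d) | f. c | f, so lcm(c, lcm(p, d)) | f. f > 0, so lcm(c, lcm(p, d)) ≤ f.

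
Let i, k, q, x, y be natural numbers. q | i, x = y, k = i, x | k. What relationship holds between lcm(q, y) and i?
lcm(q, y) | i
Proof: From k = i and x | k, x | i. x = y, so y | i. Since q | i, lcm(q, y) | i.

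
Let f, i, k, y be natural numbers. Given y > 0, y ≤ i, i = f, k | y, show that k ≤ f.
k | y and y > 0, so k ≤ y. i = f and y ≤ i, so y ≤ f. Since k ≤ y, k ≤ f.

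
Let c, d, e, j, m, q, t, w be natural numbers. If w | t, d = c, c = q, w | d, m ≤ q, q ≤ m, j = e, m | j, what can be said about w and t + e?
w | t + e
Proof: Since d = c and c = q, d = q. w | d, so w | q. Because m ≤ q and q ≤ m, m = q. Because j = e and m | j, m | e. Since m = q, q | e. Because w | q, w | e. From w | t, w | t + e.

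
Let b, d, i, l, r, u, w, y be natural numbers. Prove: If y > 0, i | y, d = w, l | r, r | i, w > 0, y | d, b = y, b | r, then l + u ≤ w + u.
Since r | i and i | y, r | y. From b = y and b | r, y | r. Since r | y, r = y. Since l | r, l | y. y > 0, so l ≤ y. Because d = w and y | d, y | w. From w > 0, y ≤ w. Because l ≤ y, l ≤ w. Then l + u ≤ w + u.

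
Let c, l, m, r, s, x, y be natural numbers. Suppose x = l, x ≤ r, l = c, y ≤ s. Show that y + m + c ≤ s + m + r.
y ≤ s, therefore y + m ≤ s + m. x = l and l = c, therefore x = c. x ≤ r, so c ≤ r. Since y + m ≤ s + m, y + m + c ≤ s + m + r.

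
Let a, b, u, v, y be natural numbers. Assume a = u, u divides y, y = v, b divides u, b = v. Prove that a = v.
y = v and u divides y, therefore u divides v. b = v and b divides u, so v divides u. u divides v, so u = v. a = u, so a = v.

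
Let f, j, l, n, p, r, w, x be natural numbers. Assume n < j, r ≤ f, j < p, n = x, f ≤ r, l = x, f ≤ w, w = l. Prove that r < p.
From f ≤ r and r ≤ f, f = r. w = l and l = x, thus w = x. From f ≤ w, f ≤ x. From f = r, r ≤ x. Since n < j and j < p, n < p. Since n = x, x < p. Since r ≤ x, r < p.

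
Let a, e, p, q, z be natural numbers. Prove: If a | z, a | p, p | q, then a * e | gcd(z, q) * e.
a | p and p | q, therefore a | q. Since a | z, a | gcd(z, q). Then a * e | gcd(z, q) * e.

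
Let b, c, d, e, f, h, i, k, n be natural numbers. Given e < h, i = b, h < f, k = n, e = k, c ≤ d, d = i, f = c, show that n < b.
Since d = i and i = b, d = b. e < h and h < f, thus e < f. Since f = c, e < c. Since e = k, k < c. Since c ≤ d, k < d. k = n, so n < d. Since d = b, n < b.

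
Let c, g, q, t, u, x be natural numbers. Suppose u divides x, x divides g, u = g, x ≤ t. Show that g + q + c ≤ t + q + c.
u = g and u divides x, hence g divides x. Since x divides g, x = g. Since x ≤ t, g ≤ t. Then g + q ≤ t + q. Then g + q + c ≤ t + q + c.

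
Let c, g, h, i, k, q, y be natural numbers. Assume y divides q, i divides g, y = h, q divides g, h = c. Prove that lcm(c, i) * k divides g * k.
Because y = h and h = c, y = c. y divides q and q divides g, therefore y divides g. y = c, so c divides g. Since i divides g, lcm(c, i) divides g. Then lcm(c, i) * k divides g * k.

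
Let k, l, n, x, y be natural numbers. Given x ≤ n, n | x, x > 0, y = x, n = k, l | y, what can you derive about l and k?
l ≤ k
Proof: Because n | x and x > 0, n ≤ x. x ≤ n, so x = n. n = k, so x = k. From y = x and l | y, l | x. x > 0, so l ≤ x. From x = k, l ≤ k.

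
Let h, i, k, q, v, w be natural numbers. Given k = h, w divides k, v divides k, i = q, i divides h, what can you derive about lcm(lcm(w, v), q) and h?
lcm(lcm(w, v), q) divides h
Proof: w divides k and v divides k, hence lcm(w, v) divides k. Since k = h, lcm(w, v) divides h. i = q and i divides h, hence q divides h. lcm(w, v) divides h, so lcm(lcm(w, v), q) divides h.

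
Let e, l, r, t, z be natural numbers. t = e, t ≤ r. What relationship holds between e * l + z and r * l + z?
e * l + z ≤ r * l + z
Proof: t = e and t ≤ r, thus e ≤ r. By multiplying by a non-negative, e * l ≤ r * l. Then e * l + z ≤ r * l + z.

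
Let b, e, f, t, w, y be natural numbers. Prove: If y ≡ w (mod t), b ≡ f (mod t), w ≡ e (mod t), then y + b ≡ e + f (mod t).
From y ≡ w (mod t) and w ≡ e (mod t), y ≡ e (mod t). b ≡ f (mod t), so y + b ≡ e + f (mod t).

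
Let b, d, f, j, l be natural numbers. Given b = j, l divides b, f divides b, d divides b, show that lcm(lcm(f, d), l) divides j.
f divides b and d divides b, therefore lcm(f, d) divides b. l divides b, so lcm(lcm(f, d), l) divides b. From b = j, lcm(lcm(f, d), l) divides j.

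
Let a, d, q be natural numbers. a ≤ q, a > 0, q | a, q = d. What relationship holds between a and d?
a = d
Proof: q | a and a > 0, so q ≤ a. Since a ≤ q, a = q. q = d, so a = d.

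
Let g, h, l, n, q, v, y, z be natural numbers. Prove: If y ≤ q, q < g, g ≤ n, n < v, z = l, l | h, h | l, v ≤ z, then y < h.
q < g and g ≤ n, therefore q < n. Since n < v, q < v. Since y ≤ q, y < v. l | h and h | l, hence l = h. Since z = l, z = h. Since v ≤ z, v ≤ h. y < v, so y < h.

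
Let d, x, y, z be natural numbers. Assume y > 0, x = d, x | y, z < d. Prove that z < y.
Since x = d and x | y, d | y. y > 0, so d ≤ y. Since z < d, z < y.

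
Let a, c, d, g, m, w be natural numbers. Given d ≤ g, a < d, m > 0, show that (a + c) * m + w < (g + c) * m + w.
Since a < d and d ≤ g, a < g. Then a + c < g + c. From m > 0, (a + c) * m < (g + c) * m. Then (a + c) * m + w < (g + c) * m + w.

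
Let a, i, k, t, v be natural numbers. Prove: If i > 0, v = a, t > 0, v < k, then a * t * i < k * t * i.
v = a and v < k, therefore a < k. t > 0, so a * t < k * t. i > 0, so a * t * i < k * t * i.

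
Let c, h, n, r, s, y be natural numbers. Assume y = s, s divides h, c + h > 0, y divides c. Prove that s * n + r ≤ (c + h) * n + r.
Because y = s and y divides c, s divides c. Since s divides h, s divides c + h. c + h > 0, so s ≤ c + h. By multiplying by a non-negative, s * n ≤ (c + h) * n. Then s * n + r ≤ (c + h) * n + r.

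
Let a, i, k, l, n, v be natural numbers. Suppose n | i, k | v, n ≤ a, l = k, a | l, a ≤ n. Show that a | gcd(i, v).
n ≤ a and a ≤ n, therefore n = a. From n | i, a | i. l = k and a | l, hence a | k. Since k | v, a | v. a | i, so a | gcd(i, v).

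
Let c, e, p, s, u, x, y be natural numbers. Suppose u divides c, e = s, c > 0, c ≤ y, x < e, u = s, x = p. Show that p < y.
x = p and x < e, thus p < e. Since e = s, p < s. u = s and u divides c, hence s divides c. c > 0, so s ≤ c. c ≤ y, so s ≤ y. p < s, so p < y.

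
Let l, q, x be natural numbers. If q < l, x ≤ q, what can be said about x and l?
x < l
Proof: Because x ≤ q and q < l, by transitivity, x < l.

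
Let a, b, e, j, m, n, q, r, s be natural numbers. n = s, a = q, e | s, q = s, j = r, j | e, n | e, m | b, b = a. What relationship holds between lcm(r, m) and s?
lcm(r, m) | s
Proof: Since n = s and n | e, s | e. e | s, so e = s. From j = r and j | e, r | e. Since e = s, r | s. b = a and a = q, therefore b = q. m | b, so m | q. Since q = s, m | s. r | s, so lcm(r, m) | s.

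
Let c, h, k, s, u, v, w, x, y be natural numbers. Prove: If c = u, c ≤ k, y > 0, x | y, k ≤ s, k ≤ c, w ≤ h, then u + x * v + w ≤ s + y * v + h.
k ≤ c and c ≤ k, thus k = c. c = u, so k = u. Since k ≤ s, u ≤ s. Since x | y and y > 0, x ≤ y. Then x * v ≤ y * v. Since w ≤ h, x * v + w ≤ y * v + h. u ≤ s, so u + x * v + w ≤ s + y * v + h.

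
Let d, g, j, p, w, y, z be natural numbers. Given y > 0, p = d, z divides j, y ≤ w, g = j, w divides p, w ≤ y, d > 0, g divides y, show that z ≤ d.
g = j and g divides y, so j divides y. Since z divides j, z divides y. y > 0, so z ≤ y. From w ≤ y and y ≤ w, w = y. Since w divides p, y divides p. Since p = d, y divides d. d > 0, so y ≤ d. Since z ≤ y, z ≤ d.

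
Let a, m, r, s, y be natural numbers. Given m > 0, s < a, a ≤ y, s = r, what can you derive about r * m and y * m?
r * m < y * m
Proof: s = r and s < a, therefore r < a. a ≤ y, so r < y. Combining with m > 0, by multiplying by a positive, r * m < y * m.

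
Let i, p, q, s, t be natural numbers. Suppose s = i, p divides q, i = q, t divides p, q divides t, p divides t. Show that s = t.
s = i and i = q, therefore s = q. p divides t and t divides p, so p = t. p divides q, so t divides q. Since q divides t, q = t. Since s = q, s = t.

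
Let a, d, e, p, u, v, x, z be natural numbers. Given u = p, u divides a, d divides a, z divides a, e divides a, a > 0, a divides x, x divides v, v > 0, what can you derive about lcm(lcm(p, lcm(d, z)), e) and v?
lcm(lcm(p, lcm(d, z)), e) ≤ v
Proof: Because u = p and u divides a, p divides a. Because d divides a and z divides a, lcm(d, z) divides a. p divides a, so lcm(p, lcm(d, z)) divides a. Since e divides a, lcm(lcm(p, lcm(d, z)), e) divides a. Since a > 0, lcm(lcm(p, lcm(d, z)), e) ≤ a. a divides x and x divides v, so a divides v. Since v > 0, a ≤ v. Because lcm(lcm(p, lcm(d, z)), e) ≤ a, lcm(lcm(p, lcm(d, z)), e) ≤ v.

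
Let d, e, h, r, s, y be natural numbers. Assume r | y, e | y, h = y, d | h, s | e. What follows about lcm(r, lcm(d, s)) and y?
lcm(r, lcm(d, s)) | y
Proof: From h = y and d | h, d | y. Because s | e and e | y, s | y. d | y, so lcm(d, s) | y. r | y, so lcm(r, lcm(d, s)) | y.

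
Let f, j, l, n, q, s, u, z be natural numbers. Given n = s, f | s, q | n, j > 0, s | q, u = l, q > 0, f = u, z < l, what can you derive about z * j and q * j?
z * j < q * j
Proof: Because n = s and q | n, q | s. Since s | q, s = q. f = u and u = l, thus f = l. Since f | s, l | s. s = q, so l | q. q > 0, so l ≤ q. z < l, so z < q. j > 0, so z * j < q * j.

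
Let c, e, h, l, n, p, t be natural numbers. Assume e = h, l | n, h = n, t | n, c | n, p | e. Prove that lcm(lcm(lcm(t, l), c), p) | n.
t | n and l | n, thus lcm(t, l) | n. Since c | n, lcm(lcm(t, l), c) | n. From e = h and h = n, e = n. Because p | e, p | n. Since lcm(lcm(t, l), c) | n, lcm(lcm(lcm(t, l), c), p) | n.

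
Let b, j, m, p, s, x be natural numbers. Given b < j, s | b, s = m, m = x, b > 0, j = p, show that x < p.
s = m and m = x, hence s = x. Since s | b and b > 0, s ≤ b. From j = p and b < j, b < p. Since s ≤ b, s < p. Since s = x, x < p.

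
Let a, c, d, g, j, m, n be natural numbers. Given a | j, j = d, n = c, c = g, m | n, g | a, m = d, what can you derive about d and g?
d = g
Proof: n = c and c = g, thus n = g. From m | n, m | g. From m = d, d | g. g | a and a | j, thus g | j. Since j = d, g | d. Since d | g, d = g.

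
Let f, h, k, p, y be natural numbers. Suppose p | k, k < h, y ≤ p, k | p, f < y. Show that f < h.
f < y and y ≤ p, hence f < p. k | p and p | k, so k = p. k < h, so p < h. Because f < p, f < h.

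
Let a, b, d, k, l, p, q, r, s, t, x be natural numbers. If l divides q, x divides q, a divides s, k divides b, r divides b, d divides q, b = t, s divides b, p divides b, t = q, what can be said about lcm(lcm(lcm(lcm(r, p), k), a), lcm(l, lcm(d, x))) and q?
lcm(lcm(lcm(lcm(r, p), k), a), lcm(l, lcm(d, x))) divides q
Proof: From b = t and t = q, b = q. From r divides b and p divides b, lcm(r, p) divides b. Because k divides b, lcm(lcm(r, p), k) divides b. a divides s and s divides b, hence a divides b. lcm(lcm(r, p), k) divides b, so lcm(lcm(lcm(r, p), k), a) divides b. b = q, so lcm(lcm(lcm(r, p), k), a) divides q. Since d divides q and x divides q, lcm(d, x) divides q. l divides q, so lcm(l, lcm(d, x)) divides q. Since lcm(lcm(lcm(r, p), k), a) divides q, lcm(lcm(lcm(lcm(r, p), k), a), lcm(l, lcm(d, x))) divides q.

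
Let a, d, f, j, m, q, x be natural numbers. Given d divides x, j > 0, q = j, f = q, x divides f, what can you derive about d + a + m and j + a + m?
d + a + m ≤ j + a + m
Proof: f = q and q = j, so f = j. Since x divides f, x divides j. Because d divides x, d divides j. j > 0, so d ≤ j. Then d + a ≤ j + a. Then d + a + m ≤ j + a + m.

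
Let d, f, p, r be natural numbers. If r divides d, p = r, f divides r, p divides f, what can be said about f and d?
f divides d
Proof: Because p = r and p divides f, r divides f. f divides r, so r = f. From r divides d, f divides d.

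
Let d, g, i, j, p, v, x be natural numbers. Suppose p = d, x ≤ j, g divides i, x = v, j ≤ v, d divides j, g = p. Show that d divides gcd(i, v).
From g = p and p = d, g = d. Since g divides i, d divides i. Because x = v and x ≤ j, v ≤ j. Since j ≤ v, j = v. Since d divides j, d divides v. From d divides i, d divides gcd(i, v).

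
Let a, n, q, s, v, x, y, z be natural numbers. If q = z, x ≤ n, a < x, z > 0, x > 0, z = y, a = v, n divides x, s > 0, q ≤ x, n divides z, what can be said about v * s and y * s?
v * s < y * s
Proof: Since n divides x and x > 0, n ≤ x. x ≤ n, so n = x. Since n divides z, x divides z. z > 0, so x ≤ z. q = z and q ≤ x, thus z ≤ x. x ≤ z, so x = z. Since z = y, x = y. a = v and a < x, thus v < x. x = y, so v < y. Combining with s > 0, by multiplying by a positive, v * s < y * s.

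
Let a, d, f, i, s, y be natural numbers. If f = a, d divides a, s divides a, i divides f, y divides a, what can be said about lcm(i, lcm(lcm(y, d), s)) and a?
lcm(i, lcm(lcm(y, d), s)) divides a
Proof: Since f = a and i divides f, i divides a. From y divides a and d divides a, lcm(y, d) divides a. Since s divides a, lcm(lcm(y, d), s) divides a. From i divides a, lcm(i, lcm(lcm(y, d), s)) divides a.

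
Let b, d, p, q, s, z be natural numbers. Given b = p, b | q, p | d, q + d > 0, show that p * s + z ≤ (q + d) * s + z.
b = p and b | q, thus p | q. p | d, so p | q + d. q + d > 0, so p ≤ q + d. Then p * s ≤ (q + d) * s. Then p * s + z ≤ (q + d) * s + z.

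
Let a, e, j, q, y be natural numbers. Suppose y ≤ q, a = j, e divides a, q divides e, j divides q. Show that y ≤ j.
Since q divides e and e divides a, q divides a. Since a = j, q divides j. j divides q, so q = j. y ≤ q, so y ≤ j.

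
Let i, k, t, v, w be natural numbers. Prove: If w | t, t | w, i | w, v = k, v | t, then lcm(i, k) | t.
w | t and t | w, hence w = t. Since i | w, i | t. v = k and v | t, so k | t. Since i | t, lcm(i, k) | t.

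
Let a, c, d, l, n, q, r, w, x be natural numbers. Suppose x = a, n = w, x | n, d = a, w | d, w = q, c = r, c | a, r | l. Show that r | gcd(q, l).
n = w and x | n, hence x | w. Since x = a, a | w. d = a and w | d, thus w | a. Since a | w, a = w. w = q, so a = q. Because c = r and c | a, r | a. a = q, so r | q. r | l, so r | gcd(q, l).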